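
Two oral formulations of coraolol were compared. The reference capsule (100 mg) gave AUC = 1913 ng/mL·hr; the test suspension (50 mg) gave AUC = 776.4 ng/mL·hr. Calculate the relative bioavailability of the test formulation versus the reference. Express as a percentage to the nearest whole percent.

F_rel = (AUC_test/D_test) / (AUC_ref/D_ref)
      = (776.4/50) / (1913/100)
      = 15.528 / 19.13 = 0.8117 = 81.17%

F_rel = 81%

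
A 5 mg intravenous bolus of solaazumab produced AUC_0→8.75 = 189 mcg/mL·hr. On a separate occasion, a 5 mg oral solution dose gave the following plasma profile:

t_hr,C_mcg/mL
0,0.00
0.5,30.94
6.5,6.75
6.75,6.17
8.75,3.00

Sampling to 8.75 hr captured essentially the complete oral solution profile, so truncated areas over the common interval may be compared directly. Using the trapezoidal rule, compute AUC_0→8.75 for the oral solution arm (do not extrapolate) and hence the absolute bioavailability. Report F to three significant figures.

F = 0.696

Trapezoidal AUC_0→8.75 (oral solution):
  [0→0.5]: (0.00+30.94)/2 × 0.5 = 7.735
  [0.5→6.5]: (30.94+6.75)/2 × 6 = 113.07
  [6.5→6.75]: (6.75+6.17)/2 × 0.25 = 1.615
  [6.75→8.75]: (6.17+3.00)/2 × 2 = 9.17
  Sum = 131.59 mcg/mL·hr
F = (AUC_ev/D_ev)/(AUC_iv/D_iv) = (131.59/5)/(189/5) = 26.318/37.8 = 0.6962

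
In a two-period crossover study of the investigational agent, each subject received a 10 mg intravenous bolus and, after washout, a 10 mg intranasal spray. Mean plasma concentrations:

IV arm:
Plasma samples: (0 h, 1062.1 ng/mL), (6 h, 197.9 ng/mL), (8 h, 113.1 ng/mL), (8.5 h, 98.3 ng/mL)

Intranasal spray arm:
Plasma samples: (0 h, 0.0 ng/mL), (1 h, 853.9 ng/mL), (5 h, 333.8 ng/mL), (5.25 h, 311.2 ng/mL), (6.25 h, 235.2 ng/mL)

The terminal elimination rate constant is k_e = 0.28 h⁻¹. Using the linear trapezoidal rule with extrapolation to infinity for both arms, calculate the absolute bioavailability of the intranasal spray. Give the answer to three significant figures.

F = 0.889

Trapezoidal AUC_0→8.5 (IV):
  [0→6]: (1062.1+197.9)/2 × 6 = 3780.0
  [6→8]: (197.9+113.1)/2 × 2 = 311.0
  [8→8.5]: (113.1+98.3)/2 × 0.5 = 52.85
  Sum = 4143.85 ng/mL·h
IV tail: 98.3/0.28 = 351.071; AUC_iv,0→∞ = 4143.85 + 351.071 = 4494.921 ng/mL·h
Trapezoidal AUC_0→6.25 (intranasal spray):
  [0→1]: (0.0+853.9)/2 × 1 = 426.95
  [1→5]: (853.9+333.8)/2 × 4 = 2375.4
  [5→5.25]: (333.8+311.2)/2 × 0.25 = 80.625
  [5.25→6.25]: (311.2+235.2)/2 × 1 = 273.2
  Sum = 3156.175 ng/mL·h
intranasal spray tail: 235.2/0.28 = 840.000; AUC_ev,0→∞ = 3156.175 + 840.000 = 3996.175 ng/mL·h
F = (AUC_ev/D_ev)/(AUC_iv/D_iv) = (3996.175/10)/(4494.921/10) = 399.6175/449.4921 = 0.8890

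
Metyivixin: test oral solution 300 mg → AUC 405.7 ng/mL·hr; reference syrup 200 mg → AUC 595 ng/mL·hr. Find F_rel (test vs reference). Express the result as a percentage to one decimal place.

F_rel = 45.5%

F_rel = (AUC_test/D_test) / (AUC_ref/D_ref)
      = (405.7/300) / (595/200)
      = 1.35233 / 2.975 = 0.4546 = 45.46%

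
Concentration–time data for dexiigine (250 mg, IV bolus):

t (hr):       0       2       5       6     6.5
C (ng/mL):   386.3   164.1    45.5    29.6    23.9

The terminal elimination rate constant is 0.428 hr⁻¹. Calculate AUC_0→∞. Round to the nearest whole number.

Trapezoidal AUC_0→6.5:
  [0→2]: (386.3+164.1)/2 × 2 = 550.4
  [2→5]: (164.1+45.5)/2 × 3 = 314.4
  [5→6]: (45.5+29.6)/2 × 1 = 37.55
  [6→6.5]: (29.6+23.9)/2 × 0.5 = 13.375
  Sum = 915.725 ng/mL·hr
Extrapolated tail: C_last / k_e = 23.9 / 0.428 = 55.841
AUC_0→∞ = 915.725 + 55.841 = 971.566 ng/mL·hr

AUC = 972 ng/mL·hr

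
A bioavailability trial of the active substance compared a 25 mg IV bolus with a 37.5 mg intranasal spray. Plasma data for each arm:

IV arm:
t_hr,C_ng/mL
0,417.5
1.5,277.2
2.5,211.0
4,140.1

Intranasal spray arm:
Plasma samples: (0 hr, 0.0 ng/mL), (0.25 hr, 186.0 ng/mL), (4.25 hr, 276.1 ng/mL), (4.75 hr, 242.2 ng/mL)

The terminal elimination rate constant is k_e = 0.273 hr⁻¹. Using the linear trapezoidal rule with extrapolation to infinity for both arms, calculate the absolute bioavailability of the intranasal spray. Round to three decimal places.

F = 0.849

Trapezoidal AUC_0→4 (IV):
  [0→1.5]: (417.5+277.2)/2 × 1.5 = 521.025
  [1.5→2.5]: (277.2+211.0)/2 × 1 = 244.1
  [2.5→4]: (211.0+140.1)/2 × 1.5 = 263.325
  Sum = 1028.45 ng/mL·hr
IV tail: 140.1/0.273 = 513.187; AUC_iv,0→∞ = 1028.45 + 513.187 = 1541.637 ng/mL·hr
Trapezoidal AUC_0→4.75 (intranasal spray):
  [0→0.25]: (0.0+186.0)/2 × 0.25 = 23.25
  [0.25→4.25]: (186.0+276.1)/2 × 4 = 924.2
  [4.25→4.75]: (276.1+242.2)/2 × 0.5 = 129.575
  Sum = 1077.025 ng/mL·hr
intranasal spray tail: 242.2/0.273 = 887.179; AUC_ev,0→∞ = 1077.025 + 887.179 = 1964.204 ng/mL·hr
F = (AUC_ev/D_ev)/(AUC_iv/D_iv) = (1964.204/37.5)/(1541.637/25) = 52.3788/61.66548 = 0.8494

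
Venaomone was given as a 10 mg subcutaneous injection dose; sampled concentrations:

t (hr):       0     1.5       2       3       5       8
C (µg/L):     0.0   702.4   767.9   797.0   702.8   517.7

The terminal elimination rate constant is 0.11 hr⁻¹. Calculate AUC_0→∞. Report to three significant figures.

Trapezoidal AUC_0→8:
  [0→1.5]: (0.0+702.4)/2 × 1.5 = 526.8
  [1.5→2]: (702.4+767.9)/2 × 0.5 = 367.575
  [2→3]: (767.9+797.0)/2 × 1 = 782.45
  [3→5]: (797.0+702.8)/2 × 2 = 1499.8
  [5→8]: (702.8+517.7)/2 × 3 = 1830.75
  Sum = 5007.375 µg/L·hr
Extrapolated tail: C_last / k_e = 517.7 / 0.11 = 4706.364
AUC_0→∞ = 5007.375 + 4706.364 = 9713.739 µg/L·hr

AUC = 9710 µg/L·hr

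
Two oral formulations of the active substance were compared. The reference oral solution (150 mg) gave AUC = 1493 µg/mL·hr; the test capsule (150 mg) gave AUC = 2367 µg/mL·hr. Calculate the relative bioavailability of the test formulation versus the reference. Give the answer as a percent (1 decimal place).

F_rel = 158.5%

F_rel = (AUC_test/D_test) / (AUC_ref/D_ref)
      = (2367/150) / (1493/150)
      = 15.78 / 9.95333 = 1.5854 = 158.54%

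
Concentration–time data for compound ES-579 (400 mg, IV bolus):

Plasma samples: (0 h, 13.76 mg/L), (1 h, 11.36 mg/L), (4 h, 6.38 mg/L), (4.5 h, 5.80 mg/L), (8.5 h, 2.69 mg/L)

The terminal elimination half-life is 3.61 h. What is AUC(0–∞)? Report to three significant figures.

AUC = 73.2 mg/L·h

Trapezoidal AUC_0→8.5:
  [0→1]: (13.76+11.36)/2 × 1 = 12.56
  [1→4]: (11.36+6.38)/2 × 3 = 26.61
  [4→4.5]: (6.38+5.80)/2 × 0.5 = 3.045
  [4.5→8.5]: (5.80+2.69)/2 × 4 = 16.98
  Sum = 59.195 mg/L·h
k_e = ln2 / t½ = 0.693147 / 3.61 = 0.1920 h^-1
Extrapolated tail: C_last / k_e = 2.69 / 0.192 = 14.010
AUC_0→∞ = 59.195 + 14.010 = 73.205 mg/L·h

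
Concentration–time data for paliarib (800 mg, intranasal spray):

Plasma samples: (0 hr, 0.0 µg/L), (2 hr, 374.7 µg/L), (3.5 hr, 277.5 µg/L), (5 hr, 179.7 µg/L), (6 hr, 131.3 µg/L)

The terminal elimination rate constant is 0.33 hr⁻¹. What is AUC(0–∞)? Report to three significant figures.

AUC = 1760 µg/L·hr

Trapezoidal AUC_0→6:
  [0→2]: (0.0+374.7)/2 × 2 = 374.7
  [2→3.5]: (374.7+277.5)/2 × 1.5 = 489.15
  [3.5→5]: (277.5+179.7)/2 × 1.5 = 342.9
  [5→6]: (179.7+131.3)/2 × 1 = 155.5
  Sum = 1362.25 µg/L·hr
Extrapolated tail: C_last / k_e = 131.3 / 0.33 = 397.879
AUC_0→∞ = 1362.25 + 397.879 = 1760.129 µg/L·hr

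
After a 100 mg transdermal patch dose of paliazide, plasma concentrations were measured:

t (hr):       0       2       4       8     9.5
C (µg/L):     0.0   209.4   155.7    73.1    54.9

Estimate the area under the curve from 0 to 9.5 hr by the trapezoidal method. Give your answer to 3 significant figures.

AUC = 1130 µg/L·hr

Trapezoidal AUC_0→9.5:
  [0→2]: (0.0+209.4)/2 × 2 = 209.4
  [2→4]: (209.4+155.7)/2 × 2 = 365.1
  [4→8]: (155.7+73.1)/2 × 4 = 457.6
  [8→9.5]: (73.1+54.9)/2 × 1.5 = 96.0
  Sum = 1128.1 µg/L·hr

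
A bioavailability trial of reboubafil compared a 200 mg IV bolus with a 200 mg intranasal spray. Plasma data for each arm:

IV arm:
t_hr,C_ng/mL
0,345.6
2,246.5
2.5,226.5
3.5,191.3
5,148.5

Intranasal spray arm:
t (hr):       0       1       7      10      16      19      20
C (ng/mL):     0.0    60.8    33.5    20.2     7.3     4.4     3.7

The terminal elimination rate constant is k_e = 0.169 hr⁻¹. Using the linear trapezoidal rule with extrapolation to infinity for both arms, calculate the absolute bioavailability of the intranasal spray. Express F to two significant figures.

Trapezoidal AUC_0→5 (IV):
  [0→2]: (345.6+246.5)/2 × 2 = 592.1
  [2→2.5]: (246.5+226.5)/2 × 0.5 = 118.25
  [2.5→3.5]: (226.5+191.3)/2 × 1 = 208.9
  [3.5→5]: (191.3+148.5)/2 × 1.5 = 254.85
  Sum = 1174.1 ng/mL·hr
IV tail: 148.5/0.169 = 878.698; AUC_iv,0→∞ = 1174.1 + 878.698 = 2052.798 ng/mL·hr
Trapezoidal AUC_0→20 (intranasal spray):
  [0→1]: (0.0+60.8)/2 × 1 = 30.4
  [1→7]: (60.8+33.5)/2 × 6 = 282.9
  [7→10]: (33.5+20.2)/2 × 3 = 80.55
  [10→16]: (20.2+7.3)/2 × 6 = 82.5
  [16→19]: (7.3+4.4)/2 × 3 = 17.55
  [19→20]: (4.4+3.7)/2 × 1 = 4.05
  Sum = 497.95 ng/mL·hr
intranasal spray tail: 3.7/0.169 = 21.893; AUC_ev,0→∞ = 497.95 + 21.893 = 519.843 ng/mL·hr
F = (AUC_ev/D_ev)/(AUC_iv/D_iv) = (519.843/200)/(2052.798/200) = 2.599215/10.26399 = 0.2532

F = 0.25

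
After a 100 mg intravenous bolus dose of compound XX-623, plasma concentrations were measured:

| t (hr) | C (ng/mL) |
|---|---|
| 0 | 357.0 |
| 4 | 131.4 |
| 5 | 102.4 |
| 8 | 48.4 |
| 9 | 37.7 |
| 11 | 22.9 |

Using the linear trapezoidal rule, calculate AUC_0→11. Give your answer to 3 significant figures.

Trapezoidal AUC_0→11:
  [0→4]: (357.0+131.4)/2 × 4 = 976.8
  [4→5]: (131.4+102.4)/2 × 1 = 116.9
  [5→8]: (102.4+48.4)/2 × 3 = 226.2
  [8→9]: (48.4+37.7)/2 × 1 = 43.05
  [9→11]: (37.7+22.9)/2 × 2 = 60.6
  Sum = 1423.55 ng/mL·hr

AUC = 1420 ng/mL·hr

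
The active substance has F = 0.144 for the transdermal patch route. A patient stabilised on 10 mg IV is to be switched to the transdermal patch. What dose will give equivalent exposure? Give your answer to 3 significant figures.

D_transdermal = 69.4 mg

For equal systemic exposure: F × D_ev = D_iv
D_ev = D_iv / F = 10 / 0.144 = 69.4444 mg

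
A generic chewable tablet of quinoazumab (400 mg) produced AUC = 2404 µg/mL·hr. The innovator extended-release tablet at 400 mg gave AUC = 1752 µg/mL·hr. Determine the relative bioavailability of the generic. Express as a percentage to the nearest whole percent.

F_rel = 137%

F_rel = (AUC_test/D_test) / (AUC_ref/D_ref)
      = (2404/400) / (1752/400)
      = 6.01 / 4.38 = 1.3721 = 137.21%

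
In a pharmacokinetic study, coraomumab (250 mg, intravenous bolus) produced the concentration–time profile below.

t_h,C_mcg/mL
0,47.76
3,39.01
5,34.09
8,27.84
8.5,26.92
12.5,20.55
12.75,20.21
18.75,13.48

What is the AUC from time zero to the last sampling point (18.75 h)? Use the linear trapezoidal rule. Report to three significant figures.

Trapezoidal AUC_0→18.75:
  [0→3]: (47.76+39.01)/2 × 3 = 130.155
  [3→5]: (39.01+34.09)/2 × 2 = 73.1
  [5→8]: (34.09+27.84)/2 × 3 = 92.895
  [8→8.5]: (27.84+26.92)/2 × 0.5 = 13.69
  [8.5→12.5]: (26.92+20.55)/2 × 4 = 94.94
  [12.5→12.75]: (20.55+20.21)/2 × 0.25 = 5.095
  [12.75→18.75]: (20.21+13.48)/2 × 6 = 101.07
  Sum = 510.945 mcg/mL·h

AUC = 511 mcg/mL·h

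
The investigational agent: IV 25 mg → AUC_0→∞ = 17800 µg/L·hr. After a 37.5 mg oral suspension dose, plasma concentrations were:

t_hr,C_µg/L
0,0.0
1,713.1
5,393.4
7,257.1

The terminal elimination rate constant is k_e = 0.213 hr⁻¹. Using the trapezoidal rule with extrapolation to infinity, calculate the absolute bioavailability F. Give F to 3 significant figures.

Trapezoidal AUC_0→7 (oral suspension):
  [0→1]: (0.0+713.1)/2 × 1 = 356.55
  [1→5]: (713.1+393.4)/2 × 4 = 2213.0
  [5→7]: (393.4+257.1)/2 × 2 = 650.5
  Sum = 3220.05 µg/L·hr
Tail: C_last/k_e = 257.1/0.213 = 1207.042
AUC_0→∞ (oral suspension) = 3220.05 + 1207.042 = 4427.092 µg/L·hr
F = (AUC_ev/D_ev)/(AUC_iv/D_iv) = (4427.092/37.5)/(17800/25) = 118.056/712 = 0.1658

F = 0.166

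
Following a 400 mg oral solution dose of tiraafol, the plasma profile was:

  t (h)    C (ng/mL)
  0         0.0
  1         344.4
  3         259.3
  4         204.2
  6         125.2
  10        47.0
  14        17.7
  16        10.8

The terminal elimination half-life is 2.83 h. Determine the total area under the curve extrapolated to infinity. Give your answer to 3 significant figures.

Trapezoidal AUC_0→16:
  [0→1]: (0.0+344.4)/2 × 1 = 172.2
  [1→3]: (344.4+259.3)/2 × 2 = 603.7
  [3→4]: (259.3+204.2)/2 × 1 = 231.75
  [4→6]: (204.2+125.2)/2 × 2 = 329.4
  [6→10]: (125.2+47.0)/2 × 4 = 344.4
  [10→14]: (47.0+17.7)/2 × 4 = 129.4
  [14→16]: (17.7+10.8)/2 × 2 = 28.5
  Sum = 1839.35 ng/mL·h
k_e = ln2 / t½ = 0.693147 / 2.83 = 0.2449 h^-1
Extrapolated tail: C_last / k_e = 10.8 / 0.2449 = 44.100
AUC_0→∞ = 1839.35 + 44.100 = 1883.45 ng/mL·h

AUC = 1880 ng/mL·h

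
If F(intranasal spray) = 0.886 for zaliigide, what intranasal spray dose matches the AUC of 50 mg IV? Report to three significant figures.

For equal systemic exposure: F × D_ev = D_iv
D_ev = D_iv / F = 50 / 0.886 = 56.4334 mg

D_intranasal = 56.4 mg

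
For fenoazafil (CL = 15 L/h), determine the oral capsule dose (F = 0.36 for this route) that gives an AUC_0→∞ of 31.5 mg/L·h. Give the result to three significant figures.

Dose = 1310 mg

Dose = CL × AUC_0→∞ / F
     = 15 × 31.5 / 0.36 = 1312.5 mg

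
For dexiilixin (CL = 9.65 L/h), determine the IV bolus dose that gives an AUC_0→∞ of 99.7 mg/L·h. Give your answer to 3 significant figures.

Dose_iv = CL × AUC_0→∞
     = 9.65 × 99.7 = 962.105 mg

Dose = 962 mg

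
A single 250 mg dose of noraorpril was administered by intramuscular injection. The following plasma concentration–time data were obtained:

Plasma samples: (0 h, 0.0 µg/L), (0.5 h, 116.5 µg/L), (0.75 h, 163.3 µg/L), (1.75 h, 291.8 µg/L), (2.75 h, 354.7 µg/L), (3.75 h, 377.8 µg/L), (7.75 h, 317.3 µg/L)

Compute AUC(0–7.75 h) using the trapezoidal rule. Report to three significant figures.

Trapezoidal AUC_0→7.75:
  [0→0.5]: (0.0+116.5)/2 × 0.5 = 29.125
  [0.5→0.75]: (116.5+163.3)/2 × 0.25 = 34.975
  [0.75→1.75]: (163.3+291.8)/2 × 1 = 227.55
  [1.75→2.75]: (291.8+354.7)/2 × 1 = 323.25
  [2.75→3.75]: (354.7+377.8)/2 × 1 = 366.25
  [3.75→7.75]: (377.8+317.3)/2 × 4 = 1390.2
  Sum = 2371.35 µg/L·h

AUC = 2370 µg/L·h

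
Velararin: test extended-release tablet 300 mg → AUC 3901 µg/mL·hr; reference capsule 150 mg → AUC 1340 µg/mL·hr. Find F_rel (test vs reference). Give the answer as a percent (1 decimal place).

F_rel = (AUC_test/D_test) / (AUC_ref/D_ref)
      = (3901/300) / (1340/150)
      = 13.0033 / 8.93333 = 1.4556 = 145.56%

F_rel = 145.6%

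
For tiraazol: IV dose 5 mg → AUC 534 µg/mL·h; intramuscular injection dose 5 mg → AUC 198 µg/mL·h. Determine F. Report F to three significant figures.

F = (AUC_ev / D_ev) / (AUC_iv / D_iv)
  = (198/5) / (534/5)
  = 39.6 / 106.8 = 0.3708

F = 0.371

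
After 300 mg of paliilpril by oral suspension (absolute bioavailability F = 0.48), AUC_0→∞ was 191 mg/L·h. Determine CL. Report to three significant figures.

CL = 0.754 L/h

CL = F × Dose / AUC_0→∞
   = 0.48 × 300 / 191 = 0.753927 L/h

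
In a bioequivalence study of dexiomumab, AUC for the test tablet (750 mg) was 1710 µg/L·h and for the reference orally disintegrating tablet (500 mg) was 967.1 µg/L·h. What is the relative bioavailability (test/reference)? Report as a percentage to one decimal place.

F_rel = (AUC_test/D_test) / (AUC_ref/D_ref)
      = (1710/750) / (967.1/500)
      = 2.28 / 1.9342 = 1.1788 = 117.88%

F_rel = 117.9%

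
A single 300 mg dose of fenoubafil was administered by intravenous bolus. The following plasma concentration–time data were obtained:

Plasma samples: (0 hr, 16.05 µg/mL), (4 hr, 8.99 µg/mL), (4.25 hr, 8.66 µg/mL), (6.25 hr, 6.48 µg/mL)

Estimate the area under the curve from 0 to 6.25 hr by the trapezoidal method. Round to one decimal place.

Trapezoidal AUC_0→6.25:
  [0→4]: (16.05+8.99)/2 × 4 = 50.08
  [4→4.25]: (8.99+8.66)/2 × 0.25 = 2.20625
  [4.25→6.25]: (8.66+6.48)/2 × 2 = 15.14
  Sum = 67.42625 µg/mL·hr

AUC = 67.4 µg/mL·hr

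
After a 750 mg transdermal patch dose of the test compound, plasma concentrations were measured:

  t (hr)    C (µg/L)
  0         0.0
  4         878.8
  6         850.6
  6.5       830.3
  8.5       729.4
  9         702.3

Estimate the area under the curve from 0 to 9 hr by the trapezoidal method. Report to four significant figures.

Trapezoidal AUC_0→9:
  [0→4]: (0.0+878.8)/2 × 4 = 1757.6
  [4→6]: (878.8+850.6)/2 × 2 = 1729.4
  [6→6.5]: (850.6+830.3)/2 × 0.5 = 420.225
  [6.5→8.5]: (830.3+729.4)/2 × 2 = 1559.7
  [8.5→9]: (729.4+702.3)/2 × 0.5 = 357.925
  Sum = 5824.85 µg/L·hr

AUC = 5825 µg/L·hr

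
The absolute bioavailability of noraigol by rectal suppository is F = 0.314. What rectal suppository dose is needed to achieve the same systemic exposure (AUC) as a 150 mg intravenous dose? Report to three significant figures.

For equal systemic exposure: F × D_ev = D_iv
D_ev = D_iv / F = 150 / 0.314 = 477.707 mg

D_rectal = 478 mg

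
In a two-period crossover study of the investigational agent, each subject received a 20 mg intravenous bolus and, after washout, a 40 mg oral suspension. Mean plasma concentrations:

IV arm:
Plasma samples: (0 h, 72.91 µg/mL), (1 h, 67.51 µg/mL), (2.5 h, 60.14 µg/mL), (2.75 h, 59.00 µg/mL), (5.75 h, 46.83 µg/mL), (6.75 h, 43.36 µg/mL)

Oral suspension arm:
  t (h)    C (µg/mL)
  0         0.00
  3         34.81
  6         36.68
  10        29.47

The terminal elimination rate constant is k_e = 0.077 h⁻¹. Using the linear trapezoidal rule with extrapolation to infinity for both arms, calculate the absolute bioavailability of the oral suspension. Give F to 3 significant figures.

F = 0.356

Trapezoidal AUC_0→6.75 (IV):
  [0→1]: (72.91+67.51)/2 × 1 = 70.21
  [1→2.5]: (67.51+60.14)/2 × 1.5 = 95.7375
  [2.5→2.75]: (60.14+59.00)/2 × 0.25 = 14.8925
  [2.75→5.75]: (59.00+46.83)/2 × 3 = 158.745
  [5.75→6.75]: (46.83+43.36)/2 × 1 = 45.095
  Sum = 384.68 µg/mL·h
IV tail: 43.36/0.077 = 563.117; AUC_iv,0→∞ = 384.68 + 563.117 = 947.797 µg/mL·h
Trapezoidal AUC_0→10 (oral suspension):
  [0→3]: (0.00+34.81)/2 × 3 = 52.215
  [3→6]: (34.81+36.68)/2 × 3 = 107.235
  [6→10]: (36.68+29.47)/2 × 4 = 132.3
  Sum = 291.75 µg/mL·h
oral suspension tail: 29.47/0.077 = 382.727; AUC_ev,0→∞ = 291.75 + 382.727 = 674.477 µg/mL·h
F = (AUC_ev/D_ev)/(AUC_iv/D_iv) = (674.477/40)/(947.797/20) = 16.861925/47.38985 = 0.3558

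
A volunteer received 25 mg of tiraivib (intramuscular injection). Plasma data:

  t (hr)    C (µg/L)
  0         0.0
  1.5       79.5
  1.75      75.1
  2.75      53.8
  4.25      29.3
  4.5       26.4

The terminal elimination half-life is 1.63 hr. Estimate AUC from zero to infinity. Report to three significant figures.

AUC = 275 µg/L·hr

Trapezoidal AUC_0→4.5:
  [0→1.5]: (0.0+79.5)/2 × 1.5 = 59.625
  [1.5→1.75]: (79.5+75.1)/2 × 0.25 = 19.325
  [1.75→2.75]: (75.1+53.8)/2 × 1 = 64.45
  [2.75→4.25]: (53.8+29.3)/2 × 1.5 = 62.325
  [4.25→4.5]: (29.3+26.4)/2 × 0.25 = 6.9625
  Sum = 212.6875 µg/L·hr
k_e = ln2 / t½ = 0.693147 / 1.63 = 0.4252 hr^-1
Extrapolated tail: C_last / k_e = 26.4 / 0.4252 = 62.088
AUC_0→∞ = 212.6875 + 62.088 = 274.7755 µg/L·hr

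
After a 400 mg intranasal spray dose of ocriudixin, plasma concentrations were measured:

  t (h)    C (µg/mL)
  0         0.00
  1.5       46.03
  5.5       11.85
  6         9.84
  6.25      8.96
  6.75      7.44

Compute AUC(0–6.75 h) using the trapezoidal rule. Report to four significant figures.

Trapezoidal AUC_0→6.75:
  [0→1.5]: (0.00+46.03)/2 × 1.5 = 34.5225
  [1.5→5.5]: (46.03+11.85)/2 × 4 = 115.76
  [5.5→6]: (11.85+9.84)/2 × 0.5 = 5.4225
  [6→6.25]: (9.84+8.96)/2 × 0.25 = 2.35
  [6.25→6.75]: (8.96+7.44)/2 × 0.5 = 4.1
  Sum = 162.155 µg/mL·h

AUC = 162.2 µg/mL·h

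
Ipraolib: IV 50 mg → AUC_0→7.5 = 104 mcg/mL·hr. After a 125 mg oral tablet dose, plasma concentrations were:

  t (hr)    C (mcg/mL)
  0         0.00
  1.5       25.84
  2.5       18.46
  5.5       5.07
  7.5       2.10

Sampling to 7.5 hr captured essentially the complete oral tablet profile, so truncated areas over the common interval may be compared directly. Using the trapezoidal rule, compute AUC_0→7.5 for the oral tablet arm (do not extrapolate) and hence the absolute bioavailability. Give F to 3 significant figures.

F = 0.323

Trapezoidal AUC_0→7.5 (oral tablet):
  [0→1.5]: (0.00+25.84)/2 × 1.5 = 19.38
  [1.5→2.5]: (25.84+18.46)/2 × 1 = 22.15
  [2.5→5.5]: (18.46+5.07)/2 × 3 = 35.295
  [5.5→7.5]: (5.07+2.10)/2 × 2 = 7.17
  Sum = 83.995 mcg/mL·hr
F = (AUC_ev/D_ev)/(AUC_iv/D_iv) = (83.995/125)/(104/50) = 0.67196/2.08 = 0.3231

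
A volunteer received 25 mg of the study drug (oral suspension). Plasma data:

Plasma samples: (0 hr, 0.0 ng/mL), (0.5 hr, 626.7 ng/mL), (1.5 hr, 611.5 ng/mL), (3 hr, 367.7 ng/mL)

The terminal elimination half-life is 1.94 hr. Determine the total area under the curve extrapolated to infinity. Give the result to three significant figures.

AUC = 2540 ng/mL·hr

Trapezoidal AUC_0→3:
  [0→0.5]: (0.0+626.7)/2 × 0.5 = 156.675
  [0.5→1.5]: (626.7+611.5)/2 × 1 = 619.1
  [1.5→3]: (611.5+367.7)/2 × 1.5 = 734.4
  Sum = 1510.175 ng/mL·hr
k_e = ln2 / t½ = 0.693147 / 1.94 = 0.3573 hr^-1
Extrapolated tail: C_last / k_e = 367.7 / 0.3573 = 1029.107
AUC_0→∞ = 1510.175 + 1029.107 = 2539.282 ng/mL·hr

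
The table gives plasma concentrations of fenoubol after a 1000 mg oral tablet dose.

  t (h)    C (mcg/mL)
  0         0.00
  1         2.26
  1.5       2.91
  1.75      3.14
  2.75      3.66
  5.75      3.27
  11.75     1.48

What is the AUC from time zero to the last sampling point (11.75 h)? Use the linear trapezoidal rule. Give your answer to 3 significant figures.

AUC = 31.2 mcg/mL·h

Trapezoidal AUC_0→11.75:
  [0→1]: (0.00+2.26)/2 × 1 = 1.13
  [1→1.5]: (2.26+2.91)/2 × 0.5 = 1.2925
  [1.5→1.75]: (2.91+3.14)/2 × 0.25 = 0.75625
  [1.75→2.75]: (3.14+3.66)/2 × 1 = 3.4
  [2.75→5.75]: (3.66+3.27)/2 × 3 = 10.395
  [5.75→11.75]: (3.27+1.48)/2 × 6 = 14.25
  Sum = 31.22375 mcg/mL·h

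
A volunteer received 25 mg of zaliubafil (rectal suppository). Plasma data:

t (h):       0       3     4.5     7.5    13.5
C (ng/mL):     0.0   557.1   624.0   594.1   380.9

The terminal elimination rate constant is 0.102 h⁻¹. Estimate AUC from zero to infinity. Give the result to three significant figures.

Trapezoidal AUC_0→13.5:
  [0→3]: (0.0+557.1)/2 × 3 = 835.65
  [3→4.5]: (557.1+624.0)/2 × 1.5 = 885.825
  [4.5→7.5]: (624.0+594.1)/2 × 3 = 1827.15
  [7.5→13.5]: (594.1+380.9)/2 × 6 = 2925.0
  Sum = 6473.625 ng/mL·h
Extrapolated tail: C_last / k_e = 380.9 / 0.102 = 3734.314
AUC_0→∞ = 6473.625 + 3734.314 = 10207.939 ng/mL·h

AUC = 10200 ng/mL·h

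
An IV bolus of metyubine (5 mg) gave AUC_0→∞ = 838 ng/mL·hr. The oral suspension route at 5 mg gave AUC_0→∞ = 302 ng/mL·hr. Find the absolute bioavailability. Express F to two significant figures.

F = 0.36

F = (AUC_ev / D_ev) / (AUC_iv / D_iv)
  = (302/5) / (838/5)
  = 60.4 / 167.6 = 0.3604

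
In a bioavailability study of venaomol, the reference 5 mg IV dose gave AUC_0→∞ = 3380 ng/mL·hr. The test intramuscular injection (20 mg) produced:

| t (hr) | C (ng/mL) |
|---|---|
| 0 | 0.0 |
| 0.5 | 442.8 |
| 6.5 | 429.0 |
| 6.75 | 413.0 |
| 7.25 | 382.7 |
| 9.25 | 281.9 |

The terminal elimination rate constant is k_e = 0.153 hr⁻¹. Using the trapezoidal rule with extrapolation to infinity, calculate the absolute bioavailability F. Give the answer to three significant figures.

Trapezoidal AUC_0→9.25 (intramuscular injection):
  [0→0.5]: (0.0+442.8)/2 × 0.5 = 110.7
  [0.5→6.5]: (442.8+429.0)/2 × 6 = 2615.4
  [6.5→6.75]: (429.0+413.0)/2 × 0.25 = 105.25
  [6.75→7.25]: (413.0+382.7)/2 × 0.5 = 198.925
  [7.25→9.25]: (382.7+281.9)/2 × 2 = 664.6
  Sum = 3694.875 ng/mL·hr
Tail: C_last/k_e = 281.9/0.153 = 1842.484
AUC_0→∞ (intramuscular injection) = 3694.875 + 1842.484 = 5537.359 ng/mL·hr
F = (AUC_ev/D_ev)/(AUC_iv/D_iv) = (5537.359/20)/(3380/5) = 276.86795/676 = 0.4096

F = 0.410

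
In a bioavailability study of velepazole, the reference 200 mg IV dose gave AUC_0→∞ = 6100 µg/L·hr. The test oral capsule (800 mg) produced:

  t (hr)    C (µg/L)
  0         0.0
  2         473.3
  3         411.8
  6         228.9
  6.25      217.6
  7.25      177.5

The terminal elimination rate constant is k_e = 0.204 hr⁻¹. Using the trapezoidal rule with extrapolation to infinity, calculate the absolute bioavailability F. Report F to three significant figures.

F = 0.123

Trapezoidal AUC_0→7.25 (oral capsule):
  [0→2]: (0.0+473.3)/2 × 2 = 473.3
  [2→3]: (473.3+411.8)/2 × 1 = 442.55
  [3→6]: (411.8+228.9)/2 × 3 = 961.05
  [6→6.25]: (228.9+217.6)/2 × 0.25 = 55.8125
  [6.25→7.25]: (217.6+177.5)/2 × 1 = 197.55
  Sum = 2130.2625 µg/L·hr
Tail: C_last/k_e = 177.5/0.204 = 870.098
AUC_0→∞ (oral capsule) = 2130.2625 + 870.098 = 3000.3605 µg/L·hr
F = (AUC_ev/D_ev)/(AUC_iv/D_iv) = (3000.3605/800)/(6100/200) = 3.75045/30.5 = 0.1230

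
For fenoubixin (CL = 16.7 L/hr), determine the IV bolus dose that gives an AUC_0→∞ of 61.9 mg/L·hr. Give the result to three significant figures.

Dose = 1030 mg

Dose_iv = CL × AUC_0→∞
     = 16.7 × 61.9 = 1033.73 mg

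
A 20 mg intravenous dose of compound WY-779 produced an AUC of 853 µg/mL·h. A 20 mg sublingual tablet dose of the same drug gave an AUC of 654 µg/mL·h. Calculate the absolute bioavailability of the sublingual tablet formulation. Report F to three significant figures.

F = (AUC_ev / D_ev) / (AUC_iv / D_iv)
  = (654/20) / (853/20)
  = 32.7 / 42.65 = 0.7667

F = 0.767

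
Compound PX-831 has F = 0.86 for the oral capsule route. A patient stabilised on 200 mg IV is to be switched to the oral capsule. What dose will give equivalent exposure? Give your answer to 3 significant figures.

D_oral = 233 mg

For equal systemic exposure: F × D_ev = D_iv
D_ev = D_iv / F = 200 / 0.86 = 232.558 mg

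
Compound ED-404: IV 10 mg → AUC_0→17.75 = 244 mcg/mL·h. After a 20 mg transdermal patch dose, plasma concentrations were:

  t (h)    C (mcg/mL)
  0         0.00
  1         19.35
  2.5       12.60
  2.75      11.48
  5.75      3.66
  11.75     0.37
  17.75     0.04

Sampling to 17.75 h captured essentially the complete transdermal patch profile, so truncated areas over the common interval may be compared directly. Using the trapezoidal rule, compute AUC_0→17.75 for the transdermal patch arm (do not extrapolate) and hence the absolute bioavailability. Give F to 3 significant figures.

Trapezoidal AUC_0→17.75 (transdermal patch):
  [0→1]: (0.00+19.35)/2 × 1 = 9.675
  [1→2.5]: (19.35+12.60)/2 × 1.5 = 23.9625
  [2.5→2.75]: (12.60+11.48)/2 × 0.25 = 3.01
  [2.75→5.75]: (11.48+3.66)/2 × 3 = 22.71
  [5.75→11.75]: (3.66+0.37)/2 × 6 = 12.09
  [11.75→17.75]: (0.37+0.04)/2 × 6 = 1.23
  Sum = 72.6775 mcg/mL·h
F = (AUC_ev/D_ev)/(AUC_iv/D_iv) = (72.6775/20)/(244/10) = 3.633875/24.4 = 0.1489

F = 0.149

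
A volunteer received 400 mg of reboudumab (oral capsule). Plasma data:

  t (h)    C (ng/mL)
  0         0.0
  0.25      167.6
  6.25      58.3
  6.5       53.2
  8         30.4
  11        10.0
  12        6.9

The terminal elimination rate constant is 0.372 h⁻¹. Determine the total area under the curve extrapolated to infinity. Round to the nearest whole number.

AUC = 863 ng/mL·h

Trapezoidal AUC_0→12:
  [0→0.25]: (0.0+167.6)/2 × 0.25 = 20.95
  [0.25→6.25]: (167.6+58.3)/2 × 6 = 677.7
  [6.25→6.5]: (58.3+53.2)/2 × 0.25 = 13.9375
  [6.5→8]: (53.2+30.4)/2 × 1.5 = 62.7
  [8→11]: (30.4+10.0)/2 × 3 = 60.6
  [11→12]: (10.0+6.9)/2 × 1 = 8.45
  Sum = 844.3375 ng/mL·h
Extrapolated tail: C_last / k_e = 6.9 / 0.372 = 18.548
AUC_0→∞ = 844.3375 + 18.548 = 862.8855 ng/mL·h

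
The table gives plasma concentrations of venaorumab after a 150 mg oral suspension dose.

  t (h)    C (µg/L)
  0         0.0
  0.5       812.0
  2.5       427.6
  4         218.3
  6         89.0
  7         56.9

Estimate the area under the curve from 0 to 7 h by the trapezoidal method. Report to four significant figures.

AUC = 2307 µg/L·h

Trapezoidal AUC_0→7:
  [0→0.5]: (0.0+812.0)/2 × 0.5 = 203.0
  [0.5→2.5]: (812.0+427.6)/2 × 2 = 1239.6
  [2.5→4]: (427.6+218.3)/2 × 1.5 = 484.425
  [4→6]: (218.3+89.0)/2 × 2 = 307.3
  [6→7]: (89.0+56.9)/2 × 1 = 72.95
  Sum = 2307.275 µg/L·h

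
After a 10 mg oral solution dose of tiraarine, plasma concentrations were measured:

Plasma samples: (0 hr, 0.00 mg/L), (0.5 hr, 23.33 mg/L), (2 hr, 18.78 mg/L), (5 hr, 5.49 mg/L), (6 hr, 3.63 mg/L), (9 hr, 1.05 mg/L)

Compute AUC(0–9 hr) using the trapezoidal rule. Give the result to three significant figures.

Trapezoidal AUC_0→9:
  [0→0.5]: (0.00+23.33)/2 × 0.5 = 5.8325
  [0.5→2]: (23.33+18.78)/2 × 1.5 = 31.5825
  [2→5]: (18.78+5.49)/2 × 3 = 36.405
  [5→6]: (5.49+3.63)/2 × 1 = 4.56
  [6→9]: (3.63+1.05)/2 × 3 = 7.02
  Sum = 85.4 mg/L·hr

AUC = 85.4 mg/L·hr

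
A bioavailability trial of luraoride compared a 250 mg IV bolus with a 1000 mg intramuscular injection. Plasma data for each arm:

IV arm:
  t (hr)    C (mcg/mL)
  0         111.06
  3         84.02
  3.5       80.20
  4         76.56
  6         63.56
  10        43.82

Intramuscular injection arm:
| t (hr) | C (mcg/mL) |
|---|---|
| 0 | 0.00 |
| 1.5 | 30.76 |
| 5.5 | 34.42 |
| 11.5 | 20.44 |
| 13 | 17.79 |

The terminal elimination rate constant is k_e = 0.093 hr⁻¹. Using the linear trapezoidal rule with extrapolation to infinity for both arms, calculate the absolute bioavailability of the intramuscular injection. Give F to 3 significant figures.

Trapezoidal AUC_0→10 (IV):
  [0→3]: (111.06+84.02)/2 × 3 = 292.62
  [3→3.5]: (84.02+80.20)/2 × 0.5 = 41.055
  [3.5→4]: (80.20+76.56)/2 × 0.5 = 39.19
  [4→6]: (76.56+63.56)/2 × 2 = 140.12
  [6→10]: (63.56+43.82)/2 × 4 = 214.76
  Sum = 727.745 mcg/mL·hr
IV tail: 43.82/0.093 = 471.183; AUC_iv,0→∞ = 727.745 + 471.183 = 1198.928 mcg/mL·hr
Trapezoidal AUC_0→13 (intramuscular injection):
  [0→1.5]: (0.00+30.76)/2 × 1.5 = 23.07
  [1.5→5.5]: (30.76+34.42)/2 × 4 = 130.36
  [5.5→11.5]: (34.42+20.44)/2 × 6 = 164.58
  [11.5→13]: (20.44+17.79)/2 × 1.5 = 28.6725
  Sum = 346.6825 mcg/mL·hr
intramuscular injection tail: 17.79/0.093 = 191.290; AUC_ev,0→∞ = 346.6825 + 191.290 = 537.9725 mcg/mL·hr
F = (AUC_ev/D_ev)/(AUC_iv/D_iv) = (537.9725/1000)/(1198.928/250) = 0.5379725/4.795712 = 0.1122

F = 0.112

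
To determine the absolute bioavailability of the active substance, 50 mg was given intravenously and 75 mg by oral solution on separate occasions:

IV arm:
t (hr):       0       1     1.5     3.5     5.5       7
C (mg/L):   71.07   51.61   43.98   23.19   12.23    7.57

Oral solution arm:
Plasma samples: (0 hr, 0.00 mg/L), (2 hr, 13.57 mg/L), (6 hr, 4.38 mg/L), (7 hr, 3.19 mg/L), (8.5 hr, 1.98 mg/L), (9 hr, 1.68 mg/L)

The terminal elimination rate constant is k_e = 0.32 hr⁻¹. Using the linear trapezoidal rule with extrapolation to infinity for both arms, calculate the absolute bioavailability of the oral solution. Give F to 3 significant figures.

Trapezoidal AUC_0→7 (IV):
  [0→1]: (71.07+51.61)/2 × 1 = 61.34
  [1→1.5]: (51.61+43.98)/2 × 0.5 = 23.8975
  [1.5→3.5]: (43.98+23.19)/2 × 2 = 67.17
  [3.5→5.5]: (23.19+12.23)/2 × 2 = 35.42
  [5.5→7]: (12.23+7.57)/2 × 1.5 = 14.85
  Sum = 202.6775 mg/L·hr
IV tail: 7.57/0.32 = 23.656; AUC_iv,0→∞ = 202.6775 + 23.656 = 226.3335 mg/L·hr
Trapezoidal AUC_0→9 (oral solution):
  [0→2]: (0.00+13.57)/2 × 2 = 13.57
  [2→6]: (13.57+4.38)/2 × 4 = 35.9
  [6→7]: (4.38+3.19)/2 × 1 = 3.785
  [7→8.5]: (3.19+1.98)/2 × 1.5 = 3.8775
  [8.5→9]: (1.98+1.68)/2 × 0.5 = 0.915
  Sum = 58.0475 mg/L·hr
oral solution tail: 1.68/0.32 = 5.250; AUC_ev,0→∞ = 58.0475 + 5.250 = 63.2975 mg/L·hr
F = (AUC_ev/D_ev)/(AUC_iv/D_iv) = (63.2975/75)/(226.3335/50) = 0.843967/4.52667 = 0.1864

F = 0.186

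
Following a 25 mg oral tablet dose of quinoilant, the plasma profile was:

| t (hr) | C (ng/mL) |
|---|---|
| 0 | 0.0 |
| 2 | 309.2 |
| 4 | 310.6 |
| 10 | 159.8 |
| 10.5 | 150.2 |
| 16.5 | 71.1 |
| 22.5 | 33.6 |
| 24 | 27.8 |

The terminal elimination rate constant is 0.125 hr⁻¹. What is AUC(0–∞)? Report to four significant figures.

Trapezoidal AUC_0→24:
  [0→2]: (0.0+309.2)/2 × 2 = 309.2
  [2→4]: (309.2+310.6)/2 × 2 = 619.8
  [4→10]: (310.6+159.8)/2 × 6 = 1411.2
  [10→10.5]: (159.8+150.2)/2 × 0.5 = 77.5
  [10.5→16.5]: (150.2+71.1)/2 × 6 = 663.9
  [16.5→22.5]: (71.1+33.6)/2 × 6 = 314.1
  [22.5→24]: (33.6+27.8)/2 × 1.5 = 46.05
  Sum = 3441.75 ng/mL·hr
Extrapolated tail: C_last / k_e = 27.8 / 0.125 = 222.400
AUC_0→∞ = 3441.75 + 222.400 = 3664.15 ng/mL·hr

AUC = 3664 ng/mL·hr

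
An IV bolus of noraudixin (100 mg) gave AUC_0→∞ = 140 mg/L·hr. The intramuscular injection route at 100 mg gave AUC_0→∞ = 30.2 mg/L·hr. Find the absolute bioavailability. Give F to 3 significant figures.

F = 0.216

F = (AUC_ev / D_ev) / (AUC_iv / D_iv)
  = (30.2/100) / (140/100)
  = 0.302 / 1.4 = 0.2157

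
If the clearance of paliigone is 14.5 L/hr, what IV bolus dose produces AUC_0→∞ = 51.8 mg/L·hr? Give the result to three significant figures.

Dose = 751 mg

Dose_iv = CL × AUC_0→∞
     = 14.5 × 51.8 = 751.1 mg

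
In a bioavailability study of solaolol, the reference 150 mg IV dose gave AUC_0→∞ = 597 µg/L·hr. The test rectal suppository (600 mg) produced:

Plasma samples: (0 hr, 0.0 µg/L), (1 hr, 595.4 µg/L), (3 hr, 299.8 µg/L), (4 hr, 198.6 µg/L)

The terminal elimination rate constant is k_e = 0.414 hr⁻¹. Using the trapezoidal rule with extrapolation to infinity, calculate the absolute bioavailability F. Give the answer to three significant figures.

F = 0.805

Trapezoidal AUC_0→4 (rectal suppository):
  [0→1]: (0.0+595.4)/2 × 1 = 297.7
  [1→3]: (595.4+299.8)/2 × 2 = 895.2
  [3→4]: (299.8+198.6)/2 × 1 = 249.2
  Sum = 1442.1 µg/L·hr
Tail: C_last/k_e = 198.6/0.414 = 479.710
AUC_0→∞ (rectal suppository) = 1442.1 + 479.710 = 1921.81 µg/L·hr
F = (AUC_ev/D_ev)/(AUC_iv/D_iv) = (1921.81/600)/(597/150) = 3.20302/3.98 = 0.8048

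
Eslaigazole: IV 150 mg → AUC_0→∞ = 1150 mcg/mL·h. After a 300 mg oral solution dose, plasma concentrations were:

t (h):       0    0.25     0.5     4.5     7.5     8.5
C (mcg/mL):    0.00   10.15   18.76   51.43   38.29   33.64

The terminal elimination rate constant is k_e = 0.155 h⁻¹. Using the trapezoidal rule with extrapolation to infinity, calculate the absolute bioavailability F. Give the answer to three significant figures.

F = 0.232

Trapezoidal AUC_0→8.5 (oral solution):
  [0→0.25]: (0.00+10.15)/2 × 0.25 = 1.26875
  [0.25→0.5]: (10.15+18.76)/2 × 0.25 = 3.61375
  [0.5→4.5]: (18.76+51.43)/2 × 4 = 140.38
  [4.5→7.5]: (51.43+38.29)/2 × 3 = 134.58
  [7.5→8.5]: (38.29+33.64)/2 × 1 = 35.965
  Sum = 315.8075 mcg/mL·h
Tail: C_last/k_e = 33.64/0.155 = 217.032
AUC_0→∞ (oral solution) = 315.8075 + 217.032 = 532.8395 mcg/mL·h
F = (AUC_ev/D_ev)/(AUC_iv/D_iv) = (532.8395/300)/(1150/150) = 1.77613/7.66667 = 0.2317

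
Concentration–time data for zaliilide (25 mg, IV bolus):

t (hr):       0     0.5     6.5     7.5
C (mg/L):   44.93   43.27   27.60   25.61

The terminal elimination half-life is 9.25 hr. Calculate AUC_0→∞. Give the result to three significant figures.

AUC = 603 mg/L·hr

Trapezoidal AUC_0→7.5:
  [0→0.5]: (44.93+43.27)/2 × 0.5 = 22.05
  [0.5→6.5]: (43.27+27.60)/2 × 6 = 212.61
  [6.5→7.5]: (27.60+25.61)/2 × 1 = 26.605
  Sum = 261.265 mg/L·hr
k_e = ln2 / t½ = 0.693147 / 9.25 = 0.0749 hr^-1
Extrapolated tail: C_last / k_e = 25.61 / 0.0749 = 341.923
AUC_0→∞ = 261.265 + 341.923 = 603.188 mg/L·hr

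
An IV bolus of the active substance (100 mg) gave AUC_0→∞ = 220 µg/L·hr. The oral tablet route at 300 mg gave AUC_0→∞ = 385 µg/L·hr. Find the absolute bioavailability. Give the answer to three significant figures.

F = (AUC_ev / D_ev) / (AUC_iv / D_iv)
  = (385/300) / (220/100)
  = 1.28333 / 2.2 = 0.5833

F = 0.583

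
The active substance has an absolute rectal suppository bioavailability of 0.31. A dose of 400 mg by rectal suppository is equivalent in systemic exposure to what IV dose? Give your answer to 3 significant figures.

D_iv = 124 mg

Systemic exposure from an extravascular dose = F × D_ev, so the equivalent IV dose is F × D_ev.
D_iv = F × D_ev = 0.31 × 400 = 124 mg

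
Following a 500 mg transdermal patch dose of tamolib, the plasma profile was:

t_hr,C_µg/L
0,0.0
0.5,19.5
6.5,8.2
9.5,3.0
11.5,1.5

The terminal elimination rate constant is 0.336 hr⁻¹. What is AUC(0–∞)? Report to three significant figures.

AUC = 114 µg/L·hr

Trapezoidal AUC_0→11.5:
  [0→0.5]: (0.0+19.5)/2 × 0.5 = 4.875
  [0.5→6.5]: (19.5+8.2)/2 × 6 = 83.1
  [6.5→9.5]: (8.2+3.0)/2 × 3 = 16.8
  [9.5→11.5]: (3.0+1.5)/2 × 2 = 4.5
  Sum = 109.275 µg/L·hr
Extrapolated tail: C_last / k_e = 1.5 / 0.336 = 4.464
AUC_0→∞ = 109.275 + 4.464 = 113.739 µg/L·hr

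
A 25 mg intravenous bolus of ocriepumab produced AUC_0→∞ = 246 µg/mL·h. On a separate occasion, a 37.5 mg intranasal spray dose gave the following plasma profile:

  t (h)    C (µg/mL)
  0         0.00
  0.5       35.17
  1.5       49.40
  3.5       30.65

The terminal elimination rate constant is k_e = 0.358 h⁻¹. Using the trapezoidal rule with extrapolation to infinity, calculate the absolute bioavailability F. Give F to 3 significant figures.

Trapezoidal AUC_0→3.5 (intranasal spray):
  [0→0.5]: (0.00+35.17)/2 × 0.5 = 8.7925
  [0.5→1.5]: (35.17+49.40)/2 × 1 = 42.285
  [1.5→3.5]: (49.40+30.65)/2 × 2 = 80.05
  Sum = 131.1275 µg/mL·h
Tail: C_last/k_e = 30.65/0.358 = 85.615
AUC_0→∞ (intranasal spray) = 131.1275 + 85.615 = 216.7425 µg/mL·h
F = (AUC_ev/D_ev)/(AUC_iv/D_iv) = (216.7425/37.5)/(246/25) = 5.7798/9.84 = 0.5874

F = 0.587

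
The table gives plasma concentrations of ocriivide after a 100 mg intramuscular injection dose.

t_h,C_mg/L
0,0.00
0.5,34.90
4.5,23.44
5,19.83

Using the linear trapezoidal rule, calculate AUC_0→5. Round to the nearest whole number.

AUC = 136 mg/L·h

Trapezoidal AUC_0→5:
  [0→0.5]: (0.00+34.90)/2 × 0.5 = 8.725
  [0.5→4.5]: (34.90+23.44)/2 × 4 = 116.68
  [4.5→5]: (23.44+19.83)/2 × 0.5 = 10.8175
  Sum = 136.2225 mg/L·h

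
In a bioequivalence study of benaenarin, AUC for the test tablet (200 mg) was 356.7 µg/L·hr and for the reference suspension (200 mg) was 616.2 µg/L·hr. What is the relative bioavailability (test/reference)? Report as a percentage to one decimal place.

F_rel = (AUC_test/D_test) / (AUC_ref/D_ref)
      = (356.7/200) / (616.2/200)
      = 1.7835 / 3.081 = 0.5789 = 57.89%

F_rel = 57.9%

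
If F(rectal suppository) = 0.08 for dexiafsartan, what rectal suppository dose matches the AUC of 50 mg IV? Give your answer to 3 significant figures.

D_rectal = 625 mg

For equal systemic exposure: F × D_ev = D_iv
D_ev = D_iv / F = 50 / 0.08 = 625 mg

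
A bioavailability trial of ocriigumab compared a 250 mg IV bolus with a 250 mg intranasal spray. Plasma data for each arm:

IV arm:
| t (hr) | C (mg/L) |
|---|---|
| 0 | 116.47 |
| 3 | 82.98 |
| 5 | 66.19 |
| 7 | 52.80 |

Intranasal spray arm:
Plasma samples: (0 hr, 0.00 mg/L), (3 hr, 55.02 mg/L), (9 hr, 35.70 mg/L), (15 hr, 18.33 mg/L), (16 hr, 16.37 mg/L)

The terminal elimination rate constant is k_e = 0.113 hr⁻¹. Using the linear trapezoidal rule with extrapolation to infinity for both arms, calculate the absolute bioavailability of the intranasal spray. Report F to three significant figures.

F = 0.656

Trapezoidal AUC_0→7 (IV):
  [0→3]: (116.47+82.98)/2 × 3 = 299.175
  [3→5]: (82.98+66.19)/2 × 2 = 149.17
  [5→7]: (66.19+52.80)/2 × 2 = 118.99
  Sum = 567.335 mg/L·hr
IV tail: 52.80/0.113 = 467.257; AUC_iv,0→∞ = 567.335 + 467.257 = 1034.592 mg/L·hr
Trapezoidal AUC_0→16 (intranasal spray):
  [0→3]: (0.00+55.02)/2 × 3 = 82.53
  [3→9]: (55.02+35.70)/2 × 6 = 272.16
  [9→15]: (35.70+18.33)/2 × 6 = 162.09
  [15→16]: (18.33+16.37)/2 × 1 = 17.35
  Sum = 534.13 mg/L·hr
intranasal spray tail: 16.37/0.113 = 144.867; AUC_ev,0→∞ = 534.13 + 144.867 = 678.997 mg/L·hr
F = (AUC_ev/D_ev)/(AUC_iv/D_iv) = (678.997/250)/(1034.592/250) = 2.715988/4.138368 = 0.6563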